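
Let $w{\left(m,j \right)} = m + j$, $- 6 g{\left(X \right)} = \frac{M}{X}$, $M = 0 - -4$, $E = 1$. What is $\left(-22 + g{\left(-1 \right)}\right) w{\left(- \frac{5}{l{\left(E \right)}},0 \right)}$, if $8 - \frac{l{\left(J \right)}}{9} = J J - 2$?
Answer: $\frac{320}{243} \approx 1.3169$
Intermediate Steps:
$M = 4$ ($M = 0 + 4 = 4$)
$l{\left(J \right)} = 90 - 9 J^{2}$ ($l{\left(J \right)} = 72 - 9 \left(J J - 2\right) = 72 - 9 \left(J^{2} - 2\right) = 72 - 9 \left(-2 + J^{2}\right) = 72 - \left(-18 + 9 J^{2}\right) = 90 - 9 J^{2}$)
$g{\left(X \right)} = - \frac{2}{3 X}$ ($g{\left(X \right)} = - \frac{4 \frac{1}{X}}{6} = - \frac{2}{3 X}$)
$w{\left(m,j \right)} = j + m$
$\left(-22 + g{\left(-1 \right)}\right) w{\left(- \frac{5}{l{\left(E \right)}},0 \right)} = \left(-22 - \frac{2}{3 \left(-1\right)}\right) \left(0 - \frac{5}{90 - 9 \cdot 1^{2}}\right) = \left(-22 - - \frac{2}{3}\right) \left(0 - \frac{5}{90 - 9}\right) = \left(-22 + \frac{2}{3}\right) \left(0 - \frac{5}{90 - 9}\right) = - \frac{64 \left(0 - \frac{5}{81}\right)}{3} = \left(- \frac{64}{3}\right) \left(- \frac{5}{81}\right) = \frac{320}{243}$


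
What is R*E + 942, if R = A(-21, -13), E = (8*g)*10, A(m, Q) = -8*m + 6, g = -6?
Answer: -82578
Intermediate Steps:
A(m, Q) = 6 - 8*m
E = -480 (E = (8*(-6))*10 = -48*10 = -480)
R = 174 (R = 6 - 8*(-21) = 6 + 168 = 174)
R*E + 942 = 174*(-480) + 942 = -83520 + 942 = -82578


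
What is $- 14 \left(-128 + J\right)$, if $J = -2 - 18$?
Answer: $2072$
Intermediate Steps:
$J = -20$ ($J = -2 - 18 = -20$)
$- 14 \left(-128 + J\right) = - 14 \left(-128 - 20\right) = \left(-14\right) \left(-148\right) = 2072$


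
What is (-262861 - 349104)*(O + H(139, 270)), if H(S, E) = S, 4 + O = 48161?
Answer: -29555461640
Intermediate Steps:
O = 48157 (O = -4 + 48161 = 48157)
(-262861 - 349104)*(O + H(139, 270)) = (-262861 - 349104)*(48157 + 139) = -611965*48296 = -29555461640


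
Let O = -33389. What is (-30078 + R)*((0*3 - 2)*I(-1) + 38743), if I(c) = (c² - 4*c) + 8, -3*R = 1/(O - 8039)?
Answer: -144732437284267/124284 ≈ -1.1645e+9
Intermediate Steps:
R = 1/124284 (R = -1/(3*(-33389 - 8039)) = -⅓/(-41428) = -⅓*(-1/41428) = 1/124284 ≈ 8.0461e-6)
I(c) = 8 + c² - 4*c
(-30078 + R)*((0*3 - 2)*I(-1) + 38743) = (-30078 + 1/124284)*((0*3 - 2)*(8 + (-1)² - 4*(-1)) + 38743) = -3738214151*((0 - 2)*(8 + 1 + 4) + 38743)/124284 = -3738214151*(-2*13 + 38743)/124284 = -3738214151*(-26 + 38743)/124284 = -3738214151/124284*38717 = -144732437284267/124284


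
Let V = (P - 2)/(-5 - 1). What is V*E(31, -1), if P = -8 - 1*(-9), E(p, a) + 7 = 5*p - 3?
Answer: 145/6 ≈ 24.167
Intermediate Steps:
E(p, a) = -10 + 5*p (E(p, a) = -7 + (5*p - 3) = -7 + (-3 + 5*p) = -10 + 5*p)
P = 1 (P = -8 + 9 = 1)
V = ⅙ (V = (1 - 2)/(-5 - 1) = -1/(-6) = -1*(-⅙) = ⅙ ≈ 0.16667)
V*E(31, -1) = (-10 + 5*31)/6 = (-10 + 155)/6 = (⅙)*145 = 145/6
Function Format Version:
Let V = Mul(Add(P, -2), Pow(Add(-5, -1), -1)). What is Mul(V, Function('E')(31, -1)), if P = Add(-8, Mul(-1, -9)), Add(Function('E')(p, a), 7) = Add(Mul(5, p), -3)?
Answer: Rational(145, 6) ≈ 24.167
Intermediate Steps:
Function('E')(p, a) = Add(-10, Mul(5, p)) (Function('E')(p, a) = Add(-7, Add(Mul(5, p), -3)) = Add(-7, Add(-3, Mul(5, p))) = Add(-10, Mul(5, p)))
P = 1 (P = Add(-8, 9) = 1)
V = Rational(1, 6) (V = Mul(Add(1, -2), Pow(Add(-5, -1), -1)) = Mul(-1, Pow(-6, -1)) = Mul(-1, Rational(-1, 6)) = Rational(1, 6) ≈ 0.16667)
Mul(V, Function('E')(31, -1)) = Mul(Rational(1, 6), Add(-10, Mul(5, 31))) = Mul(Rational(1, 6), Add(-10, 155)) = Mul(Rational(1, 6), 145) = Rational(145, 6)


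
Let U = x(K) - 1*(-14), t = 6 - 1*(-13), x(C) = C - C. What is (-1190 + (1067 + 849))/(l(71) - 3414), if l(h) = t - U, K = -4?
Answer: -726/3409 ≈ -0.21297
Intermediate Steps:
x(C) = 0
t = 19 (t = 6 + 13 = 19)
U = 14 (U = 0 - 1*(-14) = 0 + 14 = 14)
l(h) = 5 (l(h) = 19 - 1*14 = 19 - 14 = 5)
(-1190 + (1067 + 849))/(l(71) - 3414) = (-1190 + (1067 + 849))/(5 - 3414) = (-1190 + 1916)/(-3409) = 726*(-1/3409) = -726/3409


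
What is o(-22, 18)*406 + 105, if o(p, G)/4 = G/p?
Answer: -13461/11 ≈ -1223.7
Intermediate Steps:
o(p, G) = 4*G/p (o(p, G) = 4*(G/p) = 4*G/p)
o(-22, 18)*406 + 105 = (4*18/(-22))*406 + 105 = (4*18*(-1/22))*406 + 105 = -36/11*406 + 105 = -14616/11 + 105 = -13461/11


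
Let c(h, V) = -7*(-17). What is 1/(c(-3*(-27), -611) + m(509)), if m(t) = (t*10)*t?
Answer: 1/2590929 ≈ 3.8596e-7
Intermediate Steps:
c(h, V) = 119
m(t) = 10*t² (m(t) = (10*t)*t = 10*t²)
1/(c(-3*(-27), -611) + m(509)) = 1/(119 + 10*509²) = 1/(119 + 10*259081) = 1/(119 + 2590810) = 1/2590929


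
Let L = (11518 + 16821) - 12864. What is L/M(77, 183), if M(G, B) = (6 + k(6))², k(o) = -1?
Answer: 619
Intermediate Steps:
M(G, B) = 25 (M(G, B) = (6 - 1)² = 5² = 25)
L = 15475 (L = 28339 - 12864 = 15475)
L/M(77, 183) = 15475/25 = 15475*(1/25) = 619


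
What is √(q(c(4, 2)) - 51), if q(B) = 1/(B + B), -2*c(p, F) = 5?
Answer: 16*I*√5/5 ≈ 7.1554*I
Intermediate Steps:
c(p, F) = -5/2 (c(p, F) = -½*5 = -5/2)
q(B) = 1/(2*B)
√(q(c(4, 2)) - 51) = √(1/(2*(-5/2)) - 51) = √((½)*(-⅖) - 51) = √(-⅕ - 51) = √(-256/5) = 16*I*√5/5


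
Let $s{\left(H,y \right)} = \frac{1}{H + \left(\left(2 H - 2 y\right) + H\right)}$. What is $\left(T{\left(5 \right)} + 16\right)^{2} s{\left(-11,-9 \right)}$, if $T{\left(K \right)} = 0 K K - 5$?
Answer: $- \frac{121}{26} \approx -4.6538$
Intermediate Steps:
$s{\left(H,y \right)} = \frac{1}{- 2 y + 4 H}$ ($s{\left(H,y \right)} = \frac{1}{H + \left(\left(- 2 y + 2 H\right) + H\right)} = \frac{1}{H + \left(- 2 y + 3 H\right)} = \frac{1}{- 2 y + 4 H}$)
$T{\left(K \right)} = -5$ ($T{\left(K \right)} = 0 K - 5 = 0 - 5 = -5$)
$\left(T{\left(5 \right)} + 16\right)^{2} s{\left(-11,-9 \right)} = \left(-5 + 16\right)^{2} \frac{1}{2 \left(\left(-1\right) \left(-9\right) + 2 \left(-11\right)\right)} = 11^{2} \frac{1}{2 \left(9 - 22\right)} = 121 \frac{1}{2 \left(-13\right)} = 121 \cdot \frac{1}{2} \left(- \frac{1}{13}\right) = 121 \left(- \frac{1}{26}\right) = - \frac{121}{26}$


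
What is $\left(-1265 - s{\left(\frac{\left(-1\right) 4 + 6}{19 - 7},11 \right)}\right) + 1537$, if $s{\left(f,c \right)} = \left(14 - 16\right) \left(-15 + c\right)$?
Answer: $264$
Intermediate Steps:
$s{\left(f,c \right)} = 30 - 2 c$ ($s{\left(f,c \right)} = - 2 \left(-15 + c\right) = 30 - 2 c$)
$\left(-1265 - s{\left(\frac{\left(-1\right) 4 + 6}{19 - 7},11 \right)}\right) + 1537 = \left(-1265 - \left(30 - 22\right)\right) + 1537 = \left(-1265 - 8\right) + 1537 = -1273 + 1537 = 264$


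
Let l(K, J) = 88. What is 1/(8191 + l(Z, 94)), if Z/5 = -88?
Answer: 1/8279 ≈ 0.00012079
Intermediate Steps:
Z = -440 (Z = 5*(-88) = -440)
1/(8191 + l(Z, 94)) = 1/(8191 + 88) = 1/8279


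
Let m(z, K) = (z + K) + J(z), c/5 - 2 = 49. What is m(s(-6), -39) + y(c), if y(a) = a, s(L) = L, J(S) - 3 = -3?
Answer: 210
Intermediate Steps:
J(S) = 0 (J(S) = 3 - 3 = 0)
c = 255 (c = 10 + 5*49 = 10 + 245 = 255)
m(z, K) = K + z (m(z, K) = (z + K) + 0 = (K + z) + 0 = K + z)
m(s(-6), -39) + y(c) = (-39 - 6) + 255 = -45 + 255 = 210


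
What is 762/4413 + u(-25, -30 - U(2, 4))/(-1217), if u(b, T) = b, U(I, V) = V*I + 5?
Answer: 345893/1790207 ≈ 0.19321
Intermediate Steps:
U(I, V) = 5 + I*V (U(I, V) = I*V + 5 = 5 + I*V)
762/4413 + u(-25, -30 - U(2, 4))/(-1217) = 762/4413 - 25/(-1217) = 762*(1/4413) - 25*(-1/1217) = 254/1471 + 25/1217 = 345893/1790207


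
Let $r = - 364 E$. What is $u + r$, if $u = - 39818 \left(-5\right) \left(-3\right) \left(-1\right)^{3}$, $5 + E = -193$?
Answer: $669342$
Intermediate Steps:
$E = -198$ ($E = -5 - 193 = -198$)
$r = 72072$ ($r = \left(-364\right) \left(-198\right) = 72072$)
$u = 597270$ ($u = - 39818 \cdot 15 \left(-1\right) = \left(-39818\right) \left(-15\right) = 597270$)
$u + r = 597270 + 72072 = 669342$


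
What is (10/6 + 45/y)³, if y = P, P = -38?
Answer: 166375/1481544 ≈ 0.11230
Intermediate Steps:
y = -38
(10/6 + 45/y)³ = (10/6 + 45/(-38))³ = (10*(⅙) + 45*(-1/38))³ = (5/3 - 45/38)³ = (55/114)³ = 166375/1481544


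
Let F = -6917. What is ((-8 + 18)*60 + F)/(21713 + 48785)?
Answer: -6317/70498 ≈ -0.089605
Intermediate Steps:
((-8 + 18)*60 + F)/(21713 + 48785) = ((-8 + 18)*60 - 6917)/(21713 + 48785) = (10*60 - 6917)/70498 = (600 - 6917)*(1/70498) = -6317*1/70498 = -6317/70498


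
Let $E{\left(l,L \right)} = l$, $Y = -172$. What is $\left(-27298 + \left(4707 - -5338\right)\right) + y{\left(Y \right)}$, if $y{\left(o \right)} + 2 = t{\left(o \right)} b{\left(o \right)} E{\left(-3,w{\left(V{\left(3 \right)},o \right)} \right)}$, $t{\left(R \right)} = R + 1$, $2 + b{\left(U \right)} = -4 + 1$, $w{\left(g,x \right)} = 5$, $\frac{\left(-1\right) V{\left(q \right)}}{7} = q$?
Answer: $-19820$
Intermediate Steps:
$V{\left(q \right)} = - 7 q$
$b{\left(U \right)} = -5$ ($b{\left(U \right)} = -2 + \left(-4 + 1\right) = -2 - 3 = -5$)
$t{\left(R \right)} = 1 + R$
$y{\left(o \right)} = 13 + 15 o$ ($y{\left(o \right)} = -2 + \left(1 + o\right) \left(-5\right) \left(-3\right) = -2 + \left(-5 - 5 o\right) \left(-3\right) = -2 + \left(15 + 15 o\right) = 13 + 15 o$)
$\left(-27298 + \left(4707 - -5338\right)\right) + y{\left(Y \right)} = \left(-27298 + \left(4707 - -5338\right)\right) + \left(13 + 15 \left(-172\right)\right) = \left(-27298 + \left(4707 + 5338\right)\right) + \left(13 - 2580\right) = \left(-27298 + 10045\right) - 2567 = -17253 - 2567 = -19820$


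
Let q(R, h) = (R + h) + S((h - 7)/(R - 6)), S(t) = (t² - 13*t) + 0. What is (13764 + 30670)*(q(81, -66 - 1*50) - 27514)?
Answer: -764403389646/625 ≈ -1.2230e+9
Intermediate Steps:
S(t) = t² - 13*t
q(R, h) = R + h + (-13 + (-7 + h)/(-6 + R))*(-7 + h)/(-6 + R) (q(R, h) = (R + h) + ((h - 7)/(R - 6))*(-13 + (h - 7)/(R - 6)) = (R + h) + ((-7 + h)/(-6 + R))*(-13 + (-7 + h)/(-6 + R)) = (R + h) + (-13 + (-7 + h)/(-6 + R))*(-7 + h)/(-6 + R) = R + h + (-13 + (-7 + h)/(-6 + R))*(-7 + h)/(-6 + R))
(13764 + 30670)*(q(81, -66 - 1*50) - 27514) = (13764 + 30670)*(((-6 + 81)²*(81 + (-66 - 1*50)) - (-7 + (-66 - 1*50))*(-71 - (-66 - 1*50) + 13*81))/(-6 + 81)² - 27514) = 44434*((75²*(81 + (-66 - 50)) - (-7 + (-66 - 50))*(-71 - (-66 - 50) + 1053))/75² - 27514) = 44434*((5625*(81 - 116) - (-7 - 116)*(-71 - 1*(-116) + 1053))/5625 - 27514) = 44434*((5625*(-35) - 1*(-123)*(-71 + 116 + 1053))/5625 - 27514) = 44434*((-196875 - 1*(-123)*1098)/5625 - 27514) = 44434*((-196875 + 135054)/5625 - 27514) = 44434*((1/5625)*(-61821) - 27514) = 44434*(-6869/625 - 27514) = 44434*(-17203119/625) = -764403389646/625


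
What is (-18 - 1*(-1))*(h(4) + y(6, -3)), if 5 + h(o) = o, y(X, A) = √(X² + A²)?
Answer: 17 - 51*√5 ≈ -97.039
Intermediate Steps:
y(X, A) = √(A² + X²)
h(o) = -5 + o
(-18 - 1*(-1))*(h(4) + y(6, -3)) = (-18 - 1*(-1))*((-5 + 4) + √((-3)² + 6²)) = (-18 + 1)*(-1 + √(9 + 36)) = -17*(-1 + √45) = -17*(-1 + 3*√5) = 17 - 51*√5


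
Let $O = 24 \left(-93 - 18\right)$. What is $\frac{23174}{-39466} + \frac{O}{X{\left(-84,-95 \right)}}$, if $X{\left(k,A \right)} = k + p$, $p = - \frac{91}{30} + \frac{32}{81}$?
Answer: $\frac{41767515821}{1384802741} \approx 30.161$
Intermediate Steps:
$p = - \frac{2137}{810}$ ($p = \left(-91\right) \frac{1}{30} + 32 \cdot \frac{1}{81} = - \frac{91}{30} + \frac{32}{81} = - \frac{2137}{810} \approx -2.6383$)
$O = -2664$ ($O = 24 \left(-111\right) = -2664$)
$X{\left(k,A \right)} = - \frac{2137}{810} + k$ ($X{\left(k,A \right)} = k - \frac{2137}{810} = - \frac{2137}{810} + k$)
$\frac{23174}{-39466} + \frac{O}{X{\left(-84,-95 \right)}} = \frac{23174}{-39466} - \frac{2664}{- \frac{2137}{810} - 84} = 23174 \left(- \frac{1}{39466}\right) - \frac{2664}{- \frac{70177}{810}} = - \frac{11587}{19733} - - \frac{2157840}{70177} = - \frac{11587}{19733} + \frac{2157840}{70177} = \frac{41767515821}{1384802741}$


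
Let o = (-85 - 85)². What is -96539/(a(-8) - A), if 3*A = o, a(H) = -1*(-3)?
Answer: 289617/28891 ≈ 10.024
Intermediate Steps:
a(H) = 3
o = 28900 (o = (-170)² = 28900)
A = 28900/3 (A = (⅓)*28900 = 28900/3 ≈ 9633.3)
-96539/(a(-8) - A) = -96539/(3 - 1*28900/3) = -96539/(3 - 28900/3) = -96539/(-28891/3) = -96539*(-3/28891) = 289617/28891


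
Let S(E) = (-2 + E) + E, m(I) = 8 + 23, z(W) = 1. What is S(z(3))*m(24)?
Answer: 0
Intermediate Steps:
m(I) = 31
S(E) = -2 + 2*E
S(z(3))*m(24) = (-2 + 2*1)*31 = (-2 + 2)*31 = 0*31 = 0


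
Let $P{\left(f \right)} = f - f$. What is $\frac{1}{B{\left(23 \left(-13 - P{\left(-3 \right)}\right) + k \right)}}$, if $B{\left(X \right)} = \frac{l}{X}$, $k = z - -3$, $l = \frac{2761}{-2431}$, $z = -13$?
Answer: $\frac{68289}{251} \approx 272.07$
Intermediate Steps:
$P{\left(f \right)} = 0$
$l = - \frac{251}{221}$ ($l = 2761 \left(- \frac{1}{2431}\right) = - \frac{251}{221} \approx -1.1357$)
$k = -10$ ($k = -13 - -3 = -13 + 3 = -10$)
$B{\left(X \right)} = - \frac{251}{221 X}$
$\frac{1}{B{\left(23 \left(-13 - P{\left(-3 \right)}\right) + k \right)}} = \frac{1}{\left(- \frac{251}{221}\right) \frac{1}{23 \left(-13 - 0\right) - 10}} = \frac{1}{\left(- \frac{251}{221}\right) \frac{1}{23 \left(-13 + 0\right) - 10}} = \frac{1}{\left(- \frac{251}{221}\right) \frac{1}{23 \left(-13\right) - 10}} = \frac{1}{\left(- \frac{251}{221}\right) \frac{1}{-299 - 10}} = \frac{1}{\left(- \frac{251}{221}\right) \frac{1}{-309}} = \frac{1}{\left(- \frac{251}{221}\right) \left(- \frac{1}{309}\right)} = \frac{1}{\frac{251}{68289}} = \frac{68289}{251}$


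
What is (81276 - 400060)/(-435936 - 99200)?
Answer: 9962/16723 ≈ 0.59571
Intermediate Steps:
(81276 - 400060)/(-435936 - 99200) = -318784/(-535136) = -318784*(-1/535136) = 9962/16723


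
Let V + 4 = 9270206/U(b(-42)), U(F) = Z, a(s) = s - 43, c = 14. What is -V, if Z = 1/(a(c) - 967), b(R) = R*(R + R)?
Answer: 9233125180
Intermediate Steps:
b(R) = 2*R**2 (b(R) = R*(2*R) = 2*R**2)
a(s) = -43 + s
Z = -1/996 (Z = 1/((-43 + 14) - 967) = 1/(-29 - 967) = 1/(-996) = -1/996 ≈ -0.0010040)
U(F) = -1/996
V = -9233125180 (V = -4 + 9270206/(-1/996) = -4 + 9270206*(-996) = -4 - 9233125176 = -9233125180)
-V = -1*(-9233125180) = 9233125180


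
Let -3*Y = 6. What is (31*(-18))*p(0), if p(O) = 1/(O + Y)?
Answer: 279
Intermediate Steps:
Y = -2 (Y = -⅓*6 = -2)
p(O) = 1/(-2 + O) (p(O) = 1/(O - 2) = 1/(-2 + O))
(31*(-18))*p(0) = (31*(-18))/(-2 + 0) = -558/(-2) = -558*(-½) = 279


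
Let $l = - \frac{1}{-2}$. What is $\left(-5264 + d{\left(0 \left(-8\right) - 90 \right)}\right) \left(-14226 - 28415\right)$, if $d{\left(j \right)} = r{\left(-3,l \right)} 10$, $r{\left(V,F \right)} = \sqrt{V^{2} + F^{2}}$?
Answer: $224462224 - 213205 \sqrt{37} \approx 2.2317 \cdot 10^{8}$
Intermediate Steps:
$l = \frac{1}{2}$ ($l = \left(-1\right) \left(- \frac{1}{2}\right) = \frac{1}{2} \approx 0.5$)
$r{\left(V,F \right)} = \sqrt{F^{2} + V^{2}}$
$d{\left(j \right)} = 5 \sqrt{37}$ ($d{\left(j \right)} = \sqrt{\left(\frac{1}{2}\right)^{2} + \left(-3\right)^{2}} \cdot 10 = \sqrt{\frac{1}{4} + 9} \cdot 10 = \sqrt{\frac{37}{4}} \cdot 10 = \frac{\sqrt{37}}{2} \cdot 10 = 5 \sqrt{37}$)
$\left(-5264 + d{\left(0 \left(-8\right) - 90 \right)}\right) \left(-14226 - 28415\right) = \left(-5264 + 5 \sqrt{37}\right) \left(-14226 - 28415\right) = \left(-5264 + 5 \sqrt{37}\right) \left(-42641\right) = 224462224 - 213205 \sqrt{37}$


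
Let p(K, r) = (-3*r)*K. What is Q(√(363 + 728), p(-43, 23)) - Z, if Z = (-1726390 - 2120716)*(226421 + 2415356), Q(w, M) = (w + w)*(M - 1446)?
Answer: 10163196147362 + 3042*√1091 ≈ 1.0163e+13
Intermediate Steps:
p(K, r) = -3*K*r
Q(w, M) = 2*w*(-1446 + M) (Q(w, M) = (2*w)*(-1446 + M) = 2*w*(-1446 + M))
Z = -10163196147362 (Z = -3847106*2641777 = -10163196147362)
Q(√(363 + 728), p(-43, 23)) - Z = 2*√(363 + 728)*(-1446 - 3*(-43)*23) - 1*(-10163196147362) = 2*√1091*(-1446 + 2967) + 10163196147362 = 2*√1091*1521 + 10163196147362 = 3042*√1091 + 10163196147362 = 10163196147362 + 3042*√1091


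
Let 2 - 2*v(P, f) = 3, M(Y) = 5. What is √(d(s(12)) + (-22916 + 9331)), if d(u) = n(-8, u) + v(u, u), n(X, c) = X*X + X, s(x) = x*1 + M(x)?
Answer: I*√54118/2 ≈ 116.32*I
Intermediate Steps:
s(x) = 5 + x (s(x) = x*1 + 5 = x + 5 = 5 + x)
n(X, c) = X + X² (n(X, c) = X² + X = X + X²)
v(P, f) = -½ (v(P, f) = 1 - ½*3 = 1 - 3/2 = -½)
d(u) = 111/2 (d(u) = -8*(1 - 8) - ½ = -8*(-7) - ½ = 56 - ½ = 111/2)
√(d(s(12)) + (-22916 + 9331)) = √(111/2 + (-22916 + 9331)) = √(111/2 - 13585) = √(-27059/2) = I*√54118/2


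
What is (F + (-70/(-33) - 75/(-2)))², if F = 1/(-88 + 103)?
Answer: 171531409/108900 ≈ 1575.1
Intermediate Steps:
F = 1/15 ≈ 0.066667
(F + (-70/(-33) - 75/(-2)))² = (1/15 + (-70/(-33) - 75/(-2)))² = (1/15 + (-70*(-1/33) - 75*(-½)))² = (1/15 + (70/33 + 75/2))² = (1/15 + 2615/66)² = (13097/330)² = 171531409/108900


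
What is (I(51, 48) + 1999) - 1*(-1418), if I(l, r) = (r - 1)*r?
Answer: 5673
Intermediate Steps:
I(l, r) = r*(-1 + r) (I(l, r) = (-1 + r)*r = r*(-1 + r))
(I(51, 48) + 1999) - 1*(-1418) = (48*(-1 + 48) + 1999) - 1*(-1418) = (48*47 + 1999) + 1418 = (2256 + 1999) + 1418 = 4255 + 1418 = 5673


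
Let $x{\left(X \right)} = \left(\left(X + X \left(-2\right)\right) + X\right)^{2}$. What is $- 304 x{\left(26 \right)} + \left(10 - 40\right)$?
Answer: $-30$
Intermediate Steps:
$x{\left(X \right)} = 0$ ($x{\left(X \right)} = \left(\left(X - 2 X\right) + X\right)^{2} = \left(- X + X\right)^{2} = 0^{2} = 0$)
$- 304 x{\left(26 \right)} + \left(10 - 40\right) = \left(-304\right) 0 + \left(10 - 40\right) = 0 + \left(10 - 40\right) = 0 - 30 = -30$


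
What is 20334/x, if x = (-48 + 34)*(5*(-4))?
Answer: 10167/140 ≈ 72.621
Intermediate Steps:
x = 280 (x = -14*(-20) = 280)
20334/x = 20334/280 = 20334*(1/280) = 10167/140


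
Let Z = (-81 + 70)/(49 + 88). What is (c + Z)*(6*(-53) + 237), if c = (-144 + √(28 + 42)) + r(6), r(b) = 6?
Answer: 1532277/137 - 81*√70 ≈ 10507.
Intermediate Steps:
c = -138 + √70 (c = (-144 + √(28 + 42)) + 6 = (-144 + √70) + 6 = -138 + √70 ≈ -129.63)
Z = -11/137 ≈ -0.080292
(c + Z)*(6*(-53) + 237) = ((-138 + √70) - 11/137)*(6*(-53) + 237) = (-18917/137 + √70)*(-318 + 237) = (-18917/137 + √70)*(-81) = 1532277/137 - 81*√70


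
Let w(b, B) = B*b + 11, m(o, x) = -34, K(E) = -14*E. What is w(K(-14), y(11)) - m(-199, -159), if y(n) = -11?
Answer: -2111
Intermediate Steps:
w(b, B) = 11 + B*b
w(K(-14), y(11)) - m(-199, -159) = (11 - (-154)*(-14)) - 1*(-34) = (11 - 11*196) + 34 = (11 - 2156) + 34 = -2145 + 34 = -2111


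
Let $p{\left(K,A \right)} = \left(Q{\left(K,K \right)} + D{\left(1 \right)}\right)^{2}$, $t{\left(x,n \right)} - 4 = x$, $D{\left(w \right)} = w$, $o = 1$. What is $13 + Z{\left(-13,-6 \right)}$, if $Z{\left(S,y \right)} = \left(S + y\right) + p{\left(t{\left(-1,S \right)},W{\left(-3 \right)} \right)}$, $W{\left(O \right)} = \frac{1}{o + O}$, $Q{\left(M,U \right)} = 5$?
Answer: $30$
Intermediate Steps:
$W{\left(O \right)} = \frac{1}{1 + O}$
$t{\left(x,n \right)} = 4 + x$
$p{\left(K,A \right)} = 36$ ($p{\left(K,A \right)} = \left(5 + 1\right)^{2} = 6^{2} = 36$)
$Z{\left(S,y \right)} = 36 + S + y$ ($Z{\left(S,y \right)} = \left(S + y\right) + 36 = 36 + S + y$)
$13 + Z{\left(-13,-6 \right)} = 13 - -17 = 13 + 17 = 30$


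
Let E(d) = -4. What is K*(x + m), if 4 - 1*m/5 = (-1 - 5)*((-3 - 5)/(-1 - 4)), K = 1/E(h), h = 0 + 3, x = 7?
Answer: -75/4 ≈ -18.750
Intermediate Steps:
h = 3
K = -1/4 (K = 1/(-4) = -1/4 ≈ -0.25000)
m = 68 (m = 20 - 5*(-1 - 5)*(-3 - 5)/(-1 - 4) = 20 - (-30)*(-8/(-5)) = 20 - (-30)*(-8*(-1/5)) = 20 - (-30)*8/5 = 20 - 5*(-48/5) = 20 + 48 = 68)
K*(x + m) = -(7 + 68)/4 = -1/4*75 = -75/4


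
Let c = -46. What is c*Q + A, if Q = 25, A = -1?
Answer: -1151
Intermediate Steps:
c*Q + A = -46*25 - 1 = -1150 - 1 = -1151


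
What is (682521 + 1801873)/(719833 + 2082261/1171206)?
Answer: 969912386388/281024936953 ≈ 3.4513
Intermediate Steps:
(682521 + 1801873)/(719833 + 2082261/1171206) = 2484394/(719833 + 2082261*(1/1171206)) = 2484394/(719833 + 694087/390402) = 2484394/(281024936953/390402) = 2484394*(390402/281024936953) = 969912386388/281024936953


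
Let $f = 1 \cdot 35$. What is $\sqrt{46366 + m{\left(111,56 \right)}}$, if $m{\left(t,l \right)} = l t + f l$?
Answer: $\sqrt{54542} \approx 233.54$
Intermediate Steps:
$f = 35$
$m{\left(t,l \right)} = 35 l + l t$ ($m{\left(t,l \right)} = l t + 35 l = 35 l + l t$)
$\sqrt{46366 + m{\left(111,56 \right)}} = \sqrt{46366 + 56 \left(35 + 111\right)} = \sqrt{46366 + 56 \cdot 146} = \sqrt{46366 + 8176} = \sqrt{54542}$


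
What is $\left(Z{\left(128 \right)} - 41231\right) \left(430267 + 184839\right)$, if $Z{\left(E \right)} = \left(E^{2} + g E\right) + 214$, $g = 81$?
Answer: $-8774487090$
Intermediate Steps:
$Z{\left(E \right)} = 214 + E^{2} + 81 E$ ($Z{\left(E \right)} = \left(E^{2} + 81 E\right) + 214 = 214 + E^{2} + 81 E$)
$\left(Z{\left(128 \right)} - 41231\right) \left(430267 + 184839\right) = \left(\left(214 + 128^{2} + 81 \cdot 128\right) - 41231\right) \left(430267 + 184839\right) = \left(\left(214 + 16384 + 10368\right) - 41231\right) 615106 = \left(26966 - 41231\right) 615106 = \left(-14265\right) 615106 = -8774487090$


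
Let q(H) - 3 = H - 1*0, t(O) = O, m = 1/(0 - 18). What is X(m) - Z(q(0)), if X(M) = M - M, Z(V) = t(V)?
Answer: -3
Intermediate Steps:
m = -1/18 (m = 1/(-18) = -1/18 ≈ -0.055556)
q(H) = 3 + H (q(H) = 3 + (H - 1*0) = 3 + (H + 0) = 3 + H)
Z(V) = V
X(M) = 0
X(m) - Z(q(0)) = 0 - (3 + 0) = 0 - 1*3 = 0 - 3 = -3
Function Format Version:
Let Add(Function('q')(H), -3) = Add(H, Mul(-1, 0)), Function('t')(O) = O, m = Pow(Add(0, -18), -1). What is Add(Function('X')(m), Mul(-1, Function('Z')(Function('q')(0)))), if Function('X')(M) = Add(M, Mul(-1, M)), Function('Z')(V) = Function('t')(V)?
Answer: -3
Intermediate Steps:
m = Rational(-1, 18) (m = Pow(-18, -1) = Rational(-1, 18) ≈ -0.055556)
Function('q')(H) = Add(3, H) (Function('q')(H) = Add(3, Add(H, Mul(-1, 0))) = Add(3, Add(H, 0)) = Add(3, H))
Function('Z')(V) = V
Function('X')(M) = 0
Add(Function('X')(m), Mul(-1, Function('Z')(Function('q')(0)))) = Add(0, Mul(-1, Add(3, 0))) = Add(0, Mul(-1, 3)) = Add(0, -3) = -3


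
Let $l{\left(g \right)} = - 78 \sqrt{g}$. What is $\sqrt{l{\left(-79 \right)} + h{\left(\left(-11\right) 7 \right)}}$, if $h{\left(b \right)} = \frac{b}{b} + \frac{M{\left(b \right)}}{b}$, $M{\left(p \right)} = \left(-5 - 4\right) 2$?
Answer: $\frac{\sqrt{7315 - 462462 i \sqrt{79}}}{77} \approx 18.635 - 18.602 i$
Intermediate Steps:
$M{\left(p \right)} = -18$ ($M{\left(p \right)} = \left(-9\right) 2 = -18$)
$h{\left(b \right)} = 1 - \frac{18}{b}$ ($h{\left(b \right)} = \frac{b}{b} - \frac{18}{b} = 1 - \frac{18}{b}$)
$\sqrt{l{\left(-79 \right)} + h{\left(\left(-11\right) 7 \right)}} = \sqrt{- 78 \sqrt{-79} + \frac{-18 - 77}{\left(-11\right) 7}} = \sqrt{- 78 i \sqrt{79} + \frac{-18 - 77}{-77}} = \sqrt{- 78 i \sqrt{79} - - \frac{95}{77}} = \sqrt{- 78 i \sqrt{79} + \frac{95}{77}} = \sqrt{\frac{95}{77} - 78 i \sqrt{79}}$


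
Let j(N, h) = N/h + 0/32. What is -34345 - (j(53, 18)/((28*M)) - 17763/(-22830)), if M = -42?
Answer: -2766354388999/80544240 ≈ -34346.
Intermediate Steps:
j(N, h) = N/h (j(N, h) = N/h + 0*(1/32) = N/h + 0 = N/h)
-34345 - (j(53, 18)/((28*M)) - 17763/(-22830)) = -34345 - ((53/18)/((28*(-42))) - 17763/(-22830)) = -34345 - ((53*(1/18))/(-1176) - 17763*(-1/22830)) = -34345 - ((53/18)*(-1/1176) + 5921/7610) = -34345 - (-53/21168 + 5921/7610) = -34345 - 1*62466199/80544240 = -34345 - 62466199/80544240 = -2766354388999/80544240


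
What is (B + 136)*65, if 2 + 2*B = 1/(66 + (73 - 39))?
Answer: 351013/40 ≈ 8775.3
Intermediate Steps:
B = -199/200 (B = -1 + 1/(2*(66 + (73 - 39))) = -1 + 1/(2*(66 + 34)) = -1 + (½)/100 = -1 + (½)*(1/100) = -1 + 1/200 = -199/200 ≈ -0.99500)
(B + 136)*65 = (-199/200 + 136)*65 = (27001/200)*65 = 351013/40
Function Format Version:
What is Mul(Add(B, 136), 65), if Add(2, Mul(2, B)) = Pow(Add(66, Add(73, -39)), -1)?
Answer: Rational(351013, 40) ≈ 8775.3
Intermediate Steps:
B = Rational(-199, 200) (B = Add(-1, Mul(Rational(1, 2), Pow(Add(66, Add(73, -39)), -1))) = Add(-1, Mul(Rational(1, 2), Pow(Add(66, 34), -1))) = Add(-1, Mul(Rational(1, 2), Pow(100, -1))) = Add(-1, Mul(Rational(1, 2), Rational(1, 100))) = Add(-1, Rational(1, 200)) = Rational(-199, 200) ≈ -0.99500)
Mul(Add(B, 136), 65) = Mul(Add(Rational(-199, 200), 136), 65) = Mul(Rational(27001, 200), 65) = Rational(351013, 40)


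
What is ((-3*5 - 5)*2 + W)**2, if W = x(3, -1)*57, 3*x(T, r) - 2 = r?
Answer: 441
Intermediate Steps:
x(T, r) = 2/3 + r/3
W = 19 (W = (2/3 + (1/3)*(-1))*57 = (2/3 - 1/3)*57 = (1/3)*57 = 19)
((-3*5 - 5)*2 + W)**2 = ((-3*5 - 5)*2 + 19)**2 = ((-15 - 5)*2 + 19)**2 = (-20*2 + 19)**2 = (-40 + 19)**2 = (-21)**2 = 441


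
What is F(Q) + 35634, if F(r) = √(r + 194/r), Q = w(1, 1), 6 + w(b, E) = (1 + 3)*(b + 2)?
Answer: 35634 + √345/3 ≈ 35640.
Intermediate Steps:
w(b, E) = 2 + 4*b (w(b, E) = -6 + (1 + 3)*(b + 2) = -6 + 4*(2 + b) = -6 + (8 + 4*b) = 2 + 4*b)
Q = 6 (Q = 2 + 4*1 = 2 + 4 = 6)
F(Q) + 35634 = √(6 + 194/6) + 35634 = √(6 + 194*(⅙)) + 35634 = √(6 + 97/3) + 35634 = √(115/3) + 35634 = √345/3 + 35634 = 35634 + √345/3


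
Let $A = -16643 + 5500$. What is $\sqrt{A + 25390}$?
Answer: $3 \sqrt{1583} \approx 119.36$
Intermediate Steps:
$A = -11143$
$\sqrt{A + 25390} = \sqrt{-11143 + 25390} = \sqrt{14247} = 3 \sqrt{1583}$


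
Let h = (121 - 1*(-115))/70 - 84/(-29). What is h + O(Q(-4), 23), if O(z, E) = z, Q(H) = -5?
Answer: 1287/1015 ≈ 1.2680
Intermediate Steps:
h = 6362/1015 (h = (121 + 115)*(1/70) - 84*(-1/29) = 236*(1/70) + 84/29 = 118/35 + 84/29 = 6362/1015 ≈ 6.2680)
h + O(Q(-4), 23) = 6362/1015 - 5 = 1287/1015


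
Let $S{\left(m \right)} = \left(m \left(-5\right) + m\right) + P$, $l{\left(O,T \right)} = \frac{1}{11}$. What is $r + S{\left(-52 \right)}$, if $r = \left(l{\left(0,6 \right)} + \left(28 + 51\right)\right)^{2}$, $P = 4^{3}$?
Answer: $\frac{789812}{121} \approx 6527.4$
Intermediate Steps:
$l{\left(O,T \right)} = \frac{1}{11}$
$P = 64$
$S{\left(m \right)} = 64 - 4 m$ ($S{\left(m \right)} = \left(m \left(-5\right) + m\right) + 64 = \left(- 5 m + m\right) + 64 = - 4 m + 64 = 64 - 4 m$)
$r = \frac{756900}{121}$ ($r = \left(\frac{1}{11} + \left(28 + 51\right)\right)^{2} = \left(\frac{1}{11} + 79\right)^{2} = \left(\frac{870}{11}\right)^{2} = \frac{756900}{121} \approx 6255.4$)
$r + S{\left(-52 \right)} = \frac{756900}{121} + \left(64 - -208\right) = \frac{756900}{121} + \left(64 + 208\right) = \frac{756900}{121} + 272 = \frac{789812}{121}$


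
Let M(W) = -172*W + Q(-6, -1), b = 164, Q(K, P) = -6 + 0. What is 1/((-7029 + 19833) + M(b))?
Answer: -1/15410 ≈ -6.4893e-5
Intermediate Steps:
Q(K, P) = -6
M(W) = -6 - 172*W (M(W) = -172*W - 6 = -6 - 172*W)
1/((-7029 + 19833) + M(b)) = 1/((-7029 + 19833) + (-6 - 172*164)) = 1/(12804 + (-6 - 28208)) = 1/(12804 - 28214) = 1/(-15410) = -1/15410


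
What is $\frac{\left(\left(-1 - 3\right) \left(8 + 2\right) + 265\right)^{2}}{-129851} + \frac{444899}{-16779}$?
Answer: $- \frac{8374288132}{311252847} \approx -26.905$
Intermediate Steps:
$\frac{\left(\left(-1 - 3\right) \left(8 + 2\right) + 265\right)^{2}}{-129851} + \frac{444899}{-16779} = \left(\left(-1 - 3\right) 10 + 265\right)^{2} \left(- \frac{1}{129851}\right) + 444899 \left(- \frac{1}{16779}\right) = \left(\left(-4\right) 10 + 265\right)^{2} \left(- \frac{1}{129851}\right) - \frac{63557}{2397} = \left(-40 + 265\right)^{2} \left(- \frac{1}{129851}\right) - \frac{63557}{2397} = 225^{2} \left(- \frac{1}{129851}\right) - \frac{63557}{2397} = 50625 \left(- \frac{1}{129851}\right) - \frac{63557}{2397} = - \frac{50625}{129851} - \frac{63557}{2397} = - \frac{8374288132}{311252847}$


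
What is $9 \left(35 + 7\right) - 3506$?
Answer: $-3128$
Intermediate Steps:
$9 \left(35 + 7\right) - 3506 = 9 \cdot 42 - 3506 = 378 - 3506 = -3128$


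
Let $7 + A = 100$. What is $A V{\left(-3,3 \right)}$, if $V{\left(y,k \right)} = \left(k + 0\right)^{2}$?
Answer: $837$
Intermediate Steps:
$V{\left(y,k \right)} = k^{2}$
$A = 93$ ($A = -7 + 100 = 93$)
$A V{\left(-3,3 \right)} = 93 \cdot 3^{2} = 93 \cdot 9 = 837$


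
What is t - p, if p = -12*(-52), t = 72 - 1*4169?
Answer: -4721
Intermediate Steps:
t = -4097 (t = 72 - 4169 = -4097)
p = 624
t - p = -4097 - 1*624 = -4097 - 624 = -4721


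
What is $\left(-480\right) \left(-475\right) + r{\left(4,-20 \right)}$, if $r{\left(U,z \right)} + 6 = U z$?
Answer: $227914$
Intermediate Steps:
$r{\left(U,z \right)} = -6 + U z$
$\left(-480\right) \left(-475\right) + r{\left(4,-20 \right)} = \left(-480\right) \left(-475\right) + \left(-6 + 4 \left(-20\right)\right) = 228000 - 86 = 227914$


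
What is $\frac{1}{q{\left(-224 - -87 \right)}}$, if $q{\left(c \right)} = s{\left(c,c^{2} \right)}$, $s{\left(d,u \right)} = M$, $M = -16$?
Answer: $- \frac{1}{16} \approx -0.0625$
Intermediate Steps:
$s{\left(d,u \right)} = -16$
$q{\left(c \right)} = -16$
$\frac{1}{q{\left(-224 - -87 \right)}} = \frac{1}{-16} = - \frac{1}{16}$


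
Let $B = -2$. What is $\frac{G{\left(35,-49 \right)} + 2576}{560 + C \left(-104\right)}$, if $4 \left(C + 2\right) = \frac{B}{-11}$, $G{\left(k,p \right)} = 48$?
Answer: $\frac{7216}{2099} \approx 3.4378$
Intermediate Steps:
$C = - \frac{43}{22}$ ($C = -2 + \frac{\left(-2\right) \frac{1}{-11}}{4} = -2 + \frac{\left(-2\right) \left(- \frac{1}{11}\right)}{4} = -2 + \frac{1}{4} \cdot \frac{2}{11} = -2 + \frac{1}{22} = - \frac{43}{22} \approx -1.9545$)
$\frac{G{\left(35,-49 \right)} + 2576}{560 + C \left(-104\right)} = \frac{48 + 2576}{560 - - \frac{2236}{11}} = \frac{2624}{560 + \frac{2236}{11}} = \frac{2624}{\frac{8396}{11}} = 2624 \cdot \frac{11}{8396} = \frac{7216}{2099}$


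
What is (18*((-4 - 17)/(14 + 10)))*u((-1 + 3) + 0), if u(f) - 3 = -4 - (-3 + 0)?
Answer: -63/2 ≈ -31.500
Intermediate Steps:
u(f) = 2 (u(f) = 3 + (-4 - (-3 + 0)) = 3 + (-4 - 1*(-3)) = 3 + (-4 + 3) = 3 - 1 = 2)
(18*((-4 - 17)/(14 + 10)))*u((-1 + 3) + 0) = (18*((-4 - 17)/(14 + 10)))*2 = (18*(-21/24))*2 = (18*(-21*1/24))*2 = (18*(-7/8))*2 = -63/4*2 = -63/2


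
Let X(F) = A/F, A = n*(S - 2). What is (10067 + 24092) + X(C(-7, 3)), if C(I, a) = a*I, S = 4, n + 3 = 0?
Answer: 239115/7 ≈ 34159.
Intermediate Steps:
n = -3 (n = -3 + 0 = -3)
A = -6 (A = -3*(4 - 2) = -3*2 = -6)
C(I, a) = I*a
X(F) = -6/F
(10067 + 24092) + X(C(-7, 3)) = (10067 + 24092) - 6/((-7*3)) = 34159 - 6/(-21) = 34159 - 6*(-1/21) = 34159 + 2/7 = 239115/7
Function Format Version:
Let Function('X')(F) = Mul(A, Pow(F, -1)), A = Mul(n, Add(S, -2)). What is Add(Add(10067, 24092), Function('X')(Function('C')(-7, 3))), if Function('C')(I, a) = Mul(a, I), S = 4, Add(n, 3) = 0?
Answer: Rational(239115, 7) ≈ 34159.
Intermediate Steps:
n = -3 (n = Add(-3, 0) = -3)
A = -6 (A = Mul(-3, Add(4, -2)) = Mul(-3, 2) = -6)
Function('C')(I, a) = Mul(I, a)
Function('X')(F) = Mul(-6, Pow(F, -1))
Add(Add(10067, 24092), Function('X')(Function('C')(-7, 3))) = Add(Add(10067, 24092), Mul(-6, Pow(Mul(-7, 3), -1))) = Add(34159, Mul(-6, Pow(-21, -1))) = Add(34159, Mul(-6, Rational(-1, 21))) = Add(34159, Rational(2, 7)) = Rational(239115, 7)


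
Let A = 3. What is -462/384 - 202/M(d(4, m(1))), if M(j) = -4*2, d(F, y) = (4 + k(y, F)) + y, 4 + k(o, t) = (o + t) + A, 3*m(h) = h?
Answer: 1539/64 ≈ 24.047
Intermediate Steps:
m(h) = h/3
k(o, t) = -1 + o + t (k(o, t) = -4 + ((o + t) + 3) = -4 + (3 + o + t) = -1 + o + t)
d(F, y) = 3 + F + 2*y (d(F, y) = (4 + (-1 + y + F)) + y = (4 + (-1 + F + y)) + y = (3 + F + y) + y = 3 + F + 2*y)
M(j) = -8
-462/384 - 202/M(d(4, m(1))) = -462/384 - 202/(-8) = -462*1/384 - 202*(-1/8) = -77/64 + 101/4 = 1539/64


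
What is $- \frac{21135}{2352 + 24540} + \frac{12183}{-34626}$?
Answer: $- \frac{58858097}{51731244} \approx -1.1378$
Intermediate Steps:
$- \frac{21135}{2352 + 24540} + \frac{12183}{-34626} = - \frac{21135}{26892} + 12183 \left(- \frac{1}{34626}\right) = \left(-21135\right) \frac{1}{26892} - \frac{4061}{11542} = - \frac{7045}{8964} - \frac{4061}{11542} = - \frac{58858097}{51731244}$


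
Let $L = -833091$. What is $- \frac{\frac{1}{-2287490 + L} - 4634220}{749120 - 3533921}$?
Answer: $- \frac{14461458881821}{8690197089381} \approx -1.6641$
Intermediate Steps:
$- \frac{\frac{1}{-2287490 + L} - 4634220}{749120 - 3533921} = - \frac{\frac{1}{-2287490 - 833091} - 4634220}{749120 - 3533921} = - \frac{\frac{1}{-3120581} - 4634220}{-2784801} = - \frac{\left(- \frac{1}{3120581} - 4634220\right) \left(-1\right)}{2784801} = - \frac{\left(-14461458881821\right) \left(-1\right)}{3120581 \cdot 2784801} = \left(-1\right) \frac{14461458881821}{8690197089381} = - \frac{14461458881821}{8690197089381}$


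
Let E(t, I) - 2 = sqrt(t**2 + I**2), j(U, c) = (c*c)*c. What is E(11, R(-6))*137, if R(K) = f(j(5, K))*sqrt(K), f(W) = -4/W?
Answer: 274 + 137*sqrt(352830)/54 ≈ 1781.0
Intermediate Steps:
j(U, c) = c**3 (j(U, c) = c**2*c = c**3)
R(K) = -4/K**(5/2) (R(K) = (-4/K**3)*sqrt(K) = -4/K**(5/2))
E(t, I) = 2 + sqrt(I**2 + t**2) (E(t, I) = 2 + sqrt(t**2 + I**2) = 2 + sqrt(I**2 + t**2))
E(11, R(-6))*137 = (2 + sqrt((-(-1)*I*sqrt(6)/54)**2 + 11**2))*137 = (2 + sqrt((-(-1)*I*sqrt(6)/54)**2 + 121))*137 = (2 + sqrt((I*sqrt(6)/54)**2 + 121))*137 = (2 + sqrt(-1/486 + 121))*137 = (2 + sqrt(58805/486))*137 = (2 + sqrt(352830)/54)*137 = 274 + 137*sqrt(352830)/54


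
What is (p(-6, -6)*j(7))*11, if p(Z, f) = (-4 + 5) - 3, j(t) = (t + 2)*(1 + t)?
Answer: -1584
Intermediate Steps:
j(t) = (1 + t)*(2 + t) (j(t) = (2 + t)*(1 + t) = (1 + t)*(2 + t))
p(Z, f) = -2 (p(Z, f) = 1 - 3 = -2)
(p(-6, -6)*j(7))*11 = -2*(2 + 7**2 + 3*7)*11 = -2*(2 + 49 + 21)*11 = -2*72*11 = -144*11 = -1584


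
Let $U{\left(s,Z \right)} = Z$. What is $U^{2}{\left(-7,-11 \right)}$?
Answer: $121$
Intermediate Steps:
$U^{2}{\left(-7,-11 \right)} = \left(-11\right)^{2} = 121$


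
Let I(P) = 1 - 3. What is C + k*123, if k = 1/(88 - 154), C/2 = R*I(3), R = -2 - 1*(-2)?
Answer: -41/22 ≈ -1.8636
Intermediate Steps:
R = 0 (R = -2 + 2 = 0)
I(P) = -2
C = 0 (C = 2*(0*(-2)) = 2*0 = 0)
k = -1/66 (k = 1/(-66) = -1/66 ≈ -0.015152)
C + k*123 = 0 - 1/66*123 = 0 - 41/22 = -41/22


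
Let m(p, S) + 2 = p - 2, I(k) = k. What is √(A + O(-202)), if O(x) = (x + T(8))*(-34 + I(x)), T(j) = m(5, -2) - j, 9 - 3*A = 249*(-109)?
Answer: 3*√6486 ≈ 241.61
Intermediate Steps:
A = 9050 (A = 3 - 83*(-109) = 3 - ⅓*(-27141) = 3 + 9047 = 9050)
m(p, S) = -4 + p (m(p, S) = -2 + (p - 2) = -2 + (-2 + p) = -4 + p)
T(j) = 1 - j (T(j) = (-4 + 5) - j = 1 - j)
O(x) = (-34 + x)*(-7 + x) (O(x) = (x + (1 - 1*8))*(-34 + x) = (x + (1 - 8))*(-34 + x) = (x - 7)*(-34 + x) = (-7 + x)*(-34 + x) = (-34 + x)*(-7 + x))
√(A + O(-202)) = √(9050 + (238 + (-202)² - 41*(-202))) = √(9050 + (238 + 40804 + 8282)) = √(9050 + 49324) = √58374 = 3*√6486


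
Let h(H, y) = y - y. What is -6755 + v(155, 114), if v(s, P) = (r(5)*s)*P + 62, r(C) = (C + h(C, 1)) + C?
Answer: 170007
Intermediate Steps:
h(H, y) = 0
r(C) = 2*C (r(C) = (C + 0) + C = C + C = 2*C)
v(s, P) = 62 + 10*P*s (v(s, P) = ((2*5)*s)*P + 62 = (10*s)*P + 62 = 10*P*s + 62 = 62 + 10*P*s)
-6755 + v(155, 114) = -6755 + (62 + 10*114*155) = -6755 + (62 + 176700) = -6755 + 176762 = 170007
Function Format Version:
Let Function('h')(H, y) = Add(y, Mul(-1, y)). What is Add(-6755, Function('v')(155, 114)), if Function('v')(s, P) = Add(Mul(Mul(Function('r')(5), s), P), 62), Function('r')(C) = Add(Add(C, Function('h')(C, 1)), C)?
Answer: 170007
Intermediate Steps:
Function('h')(H, y) = 0
Function('r')(C) = Mul(2, C) (Function('r')(C) = Add(Add(C, 0), C) = Add(C, C) = Mul(2, C))
Function('v')(s, P) = Add(62, Mul(10, P, s)) (Function('v')(s, P) = Add(Mul(Mul(Mul(2, 5), s), P), 62) = Add(Mul(Mul(10, s), P), 62) = Add(Mul(10, P, s), 62) = Add(62, Mul(10, P, s)))
Add(-6755, Function('v')(155, 114)) = Add(-6755, Add(62, Mul(10, 114, 155))) = Add(-6755, Add(62, 176700)) = Add(-6755, 176762) = 170007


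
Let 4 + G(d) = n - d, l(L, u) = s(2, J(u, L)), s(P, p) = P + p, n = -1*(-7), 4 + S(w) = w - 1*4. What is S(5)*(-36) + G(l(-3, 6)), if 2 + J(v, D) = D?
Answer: 114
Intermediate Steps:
J(v, D) = -2 + D
S(w) = -8 + w (S(w) = -4 + (w - 1*4) = -4 + (w - 4) = -4 + (-4 + w) = -8 + w)
n = 7
l(L, u) = L (l(L, u) = 2 + (-2 + L) = L)
G(d) = 3 - d (G(d) = -4 + (7 - d) = 3 - d)
S(5)*(-36) + G(l(-3, 6)) = (-8 + 5)*(-36) + (3 - 1*(-3)) = -3*(-36) + (3 + 3) = 108 + 6 = 114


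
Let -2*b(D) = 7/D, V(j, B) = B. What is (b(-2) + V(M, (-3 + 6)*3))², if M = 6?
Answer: 1849/16 ≈ 115.56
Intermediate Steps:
b(D) = -7/(2*D)
(b(-2) + V(M, (-3 + 6)*3))² = (-7/2/(-2) + (-3 + 6)*3)² = (-7/2*(-½) + 3*3)² = (7/4 + 9)² = (43/4)² = 1849/16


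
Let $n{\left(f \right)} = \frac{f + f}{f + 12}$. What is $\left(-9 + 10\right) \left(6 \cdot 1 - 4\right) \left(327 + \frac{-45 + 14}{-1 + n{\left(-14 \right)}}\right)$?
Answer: $\frac{8440}{13} \approx 649.23$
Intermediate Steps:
$n{\left(f \right)} = \frac{2 f}{12 + f}$
$\left(-9 + 10\right) \left(6 \cdot 1 - 4\right) \left(327 + \frac{-45 + 14}{-1 + n{\left(-14 \right)}}\right) = \left(-9 + 10\right) \left(6 \cdot 1 - 4\right) \left(327 + \frac{-45 + 14}{-1 + 2 \left(-14\right) \frac{1}{12 - 14}}\right) = 1 \left(6 - 4\right) \left(327 - \frac{31}{-1 + 2 \left(-14\right) \frac{1}{-2}}\right) = 1 \cdot 2 \left(327 - \frac{31}{-1 + 2 \left(-14\right) \left(- \frac{1}{2}\right)}\right) = 2 \left(327 - \frac{31}{-1 + 14}\right) = 2 \left(327 - \frac{31}{13}\right) = 2 \cdot \frac{4220}{13} = \frac{8440}{13}$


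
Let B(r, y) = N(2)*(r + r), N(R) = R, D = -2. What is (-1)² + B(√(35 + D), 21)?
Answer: 1 + 4*√33 ≈ 23.978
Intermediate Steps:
B(r, y) = 4*r (B(r, y) = 2*(r + r) = 2*(2*r) = 4*r)
(-1)² + B(√(35 + D), 21) = (-1)² + 4*√(35 - 2) = 1 + 4*√33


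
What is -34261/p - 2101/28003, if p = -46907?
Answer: 860859176/1313536721 ≈ 0.65537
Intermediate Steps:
-34261/p - 2101/28003 = -34261/(-46907) - 2101/28003 = -34261*(-1/46907) - 2101*1/28003 = 34261/46907 - 2101/28003 = 860859176/1313536721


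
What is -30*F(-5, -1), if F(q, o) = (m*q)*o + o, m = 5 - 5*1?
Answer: 30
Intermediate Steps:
m = 0 (m = 5 - 5 = 0)
F(q, o) = o (F(q, o) = (0*q)*o + o = 0*o + o = 0 + o = o)
-30*F(-5, -1) = -30*(-1) = 30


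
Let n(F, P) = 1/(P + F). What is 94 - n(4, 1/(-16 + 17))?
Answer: 469/5 ≈ 93.800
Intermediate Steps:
n(F, P) = 1/(F + P)
94 - n(4, 1/(-16 + 17)) = 94 - 1/(4 + 1/(-16 + 17)) = 94 - 1/(4 + 1/1) = 94 - 1/(4 + 1) = 94 - 1/5 = 469/5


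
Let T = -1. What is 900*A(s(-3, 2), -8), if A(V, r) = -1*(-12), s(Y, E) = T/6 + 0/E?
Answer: 10800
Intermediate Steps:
s(Y, E) = -⅙ (s(Y, E) = -1/6 + 0/E = -1*⅙ + 0 = -⅙ + 0 = -⅙)
A(V, r) = 12
900*A(s(-3, 2), -8) = 900*12 = 10800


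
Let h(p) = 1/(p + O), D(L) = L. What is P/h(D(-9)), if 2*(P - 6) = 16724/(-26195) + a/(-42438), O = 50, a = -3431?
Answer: 521524216973/2223326820 ≈ 234.57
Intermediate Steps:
h(p) = 1/(50 + p) (h(p) = 1/(p + 50) = 1/(50 + p))
P = 12720102853/2223326820 (P = 6 + (16724/(-26195) - 3431/(-42438))/2 = 6 + (16724*(-1/26195) - 3431*(-1/42438))/2 = 6 + (-16724/26195 + 3431/42438)/2 = 6 + (½)*(-619858067/1111663410) = 6 - 619858067/2223326820 = 12720102853/2223326820 ≈ 5.7212)
P/h(D(-9)) = 12720102853/(2223326820*(1/(50 - 9))) = 12720102853/(2223326820*(1/41)) = (12720102853/2223326820)*41 = 521524216973/2223326820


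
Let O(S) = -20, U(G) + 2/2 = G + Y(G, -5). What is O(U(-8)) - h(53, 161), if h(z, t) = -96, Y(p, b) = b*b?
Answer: 76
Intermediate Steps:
Y(p, b) = b²
U(G) = 24 + G (U(G) = -1 + (G + (-5)²) = -1 + (G + 25) = -1 + (25 + G) = 24 + G)
O(U(-8)) - h(53, 161) = -20 - 1*(-96) = -20 + 96 = 76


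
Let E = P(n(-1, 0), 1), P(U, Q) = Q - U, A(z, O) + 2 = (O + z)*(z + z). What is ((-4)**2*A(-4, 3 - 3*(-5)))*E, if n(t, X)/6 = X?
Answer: -1824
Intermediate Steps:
A(z, O) = -2 + 2*z*(O + z) (A(z, O) = -2 + (O + z)*(z + z) = -2 + (O + z)*(2*z) = -2 + 2*z*(O + z))
n(t, X) = 6*X
E = 1 (E = 1 - 6*0 = 1 - 1*0 = 1 + 0 = 1)
((-4)**2*A(-4, 3 - 3*(-5)))*E = ((-4)**2*(-2 + 2*(-4)**2 + 2*(3 - 3*(-5))*(-4)))*1 = (16*(-2 + 2*16 + 2*(3 + 15)*(-4)))*1 = (16*(-2 + 32 + 2*18*(-4)))*1 = (16*(-2 + 32 - 144))*1 = (16*(-114))*1 = -1824*1 = -1824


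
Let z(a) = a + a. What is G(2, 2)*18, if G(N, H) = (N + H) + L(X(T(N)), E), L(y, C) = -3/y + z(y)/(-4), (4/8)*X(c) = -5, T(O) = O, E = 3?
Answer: 837/5 ≈ 167.40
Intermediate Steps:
X(c) = -10 (X(c) = 2*(-5) = -10)
z(a) = 2*a
L(y, C) = -3/y - y/2 (L(y, C) = -3/y + (2*y)/(-4) = -3/y + (2*y)*(-1/4) = -3/y - y/2)
G(N, H) = 53/10 + H + N (G(N, H) = (N + H) + (-3/(-10) - 1/2*(-10)) = (H + N) + (-3*(-1/10) + 5) = (H + N) + (3/10 + 5) = (H + N) + 53/10 = 53/10 + H + N)
G(2, 2)*18 = (53/10 + 2 + 2)*18 = (93/10)*18 = 837/5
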